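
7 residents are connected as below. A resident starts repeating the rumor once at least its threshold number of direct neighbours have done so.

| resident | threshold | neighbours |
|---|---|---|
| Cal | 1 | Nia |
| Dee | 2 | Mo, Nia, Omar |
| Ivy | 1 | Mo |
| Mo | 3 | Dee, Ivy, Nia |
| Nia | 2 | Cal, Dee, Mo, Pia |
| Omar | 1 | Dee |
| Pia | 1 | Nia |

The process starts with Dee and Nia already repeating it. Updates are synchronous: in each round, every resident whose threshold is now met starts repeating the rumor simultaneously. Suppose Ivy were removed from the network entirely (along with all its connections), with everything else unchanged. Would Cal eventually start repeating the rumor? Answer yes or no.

yes

With Ivy removed:
Round 1 — Dee, Nia start repeating the rumor (initial).
Round 2 — checking thresholds:
  Cal: 1 of 1 neighbours ≥ 1, starts repeating the rumor.
  Mo: 2 of 2 neighbours < 3, not yet.
  Omar: 1 of 1 neighbours ≥ 1, starts repeating the rumor.
  Pia: 1 of 1 neighbours ≥ 1, starts repeating the rumor.
Round 3 — no new spreads; cascade stops.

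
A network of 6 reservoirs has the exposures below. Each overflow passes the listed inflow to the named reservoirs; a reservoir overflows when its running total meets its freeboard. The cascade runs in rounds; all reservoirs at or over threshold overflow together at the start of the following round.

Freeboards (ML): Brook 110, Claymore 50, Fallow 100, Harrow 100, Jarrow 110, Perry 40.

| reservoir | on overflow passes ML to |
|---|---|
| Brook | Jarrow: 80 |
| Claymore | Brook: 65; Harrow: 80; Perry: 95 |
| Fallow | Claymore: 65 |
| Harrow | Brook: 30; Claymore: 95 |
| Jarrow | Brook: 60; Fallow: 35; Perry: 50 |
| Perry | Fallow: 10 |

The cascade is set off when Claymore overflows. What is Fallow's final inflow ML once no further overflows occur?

10

Round 1 — Claymore overflows (initial).
  Brook: +65 → 65 < 110
  Harrow: +80 → 80 < 100
  Perry: +95 → 95 ≥ 40
Round 2 — Perry overflows.
  Fallow: +10 → 10 < 100
No further overflows.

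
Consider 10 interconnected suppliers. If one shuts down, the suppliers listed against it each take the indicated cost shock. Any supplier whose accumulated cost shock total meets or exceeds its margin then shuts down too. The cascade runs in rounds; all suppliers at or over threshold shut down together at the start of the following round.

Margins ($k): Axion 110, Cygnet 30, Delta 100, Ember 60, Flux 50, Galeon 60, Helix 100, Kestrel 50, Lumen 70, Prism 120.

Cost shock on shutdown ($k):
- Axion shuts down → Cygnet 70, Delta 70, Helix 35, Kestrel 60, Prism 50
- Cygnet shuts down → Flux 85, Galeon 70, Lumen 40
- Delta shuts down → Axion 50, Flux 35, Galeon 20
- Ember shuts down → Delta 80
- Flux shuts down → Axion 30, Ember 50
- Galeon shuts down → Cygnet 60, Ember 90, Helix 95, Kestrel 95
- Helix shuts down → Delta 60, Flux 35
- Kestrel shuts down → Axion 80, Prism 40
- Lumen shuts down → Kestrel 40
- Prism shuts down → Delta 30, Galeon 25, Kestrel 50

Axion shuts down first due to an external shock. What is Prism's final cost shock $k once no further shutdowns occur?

Round 1 — Axion shuts down (initial).
  Cygnet: +70 → 70 ≥ 30
  Delta: +70 → 70 < 100
  Helix: +35 → 35 < 100
  Kestrel: +60 → 60 ≥ 50
  Prism: +50 → 50 < 120
Round 2 — Cygnet, Kestrel shut down.
  Flux: +85 → 85 ≥ 50
  Galeon: +70 → 70 ≥ 60
  Lumen: +40 → 40 < 70
  Prism: +40 → 90 < 120
Round 3 — Flux, Galeon shut down.
  Ember: +50+90 → 140 ≥ 60
  Helix: +95 → 130 ≥ 100
Round 4 — Ember, Helix shut down.
  Delta: +80+60 → 210 ≥ 100
Round 5 — Delta shuts down.
No further shutdowns.

90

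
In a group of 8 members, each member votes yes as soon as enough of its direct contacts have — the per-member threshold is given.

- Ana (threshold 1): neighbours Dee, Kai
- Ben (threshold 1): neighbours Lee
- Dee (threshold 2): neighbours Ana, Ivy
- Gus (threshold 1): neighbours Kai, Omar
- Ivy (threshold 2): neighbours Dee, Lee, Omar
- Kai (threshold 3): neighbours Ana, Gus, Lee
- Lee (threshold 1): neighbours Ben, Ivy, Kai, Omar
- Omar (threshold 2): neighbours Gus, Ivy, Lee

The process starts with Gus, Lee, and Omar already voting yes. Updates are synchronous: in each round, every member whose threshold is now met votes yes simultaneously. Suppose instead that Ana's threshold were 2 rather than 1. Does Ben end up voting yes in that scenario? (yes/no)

yes

With Ana's threshold at 2:
Round 1 — Gus, Lee, Omar vote yes (initial).
Round 2 — checking thresholds:
  Ben: 1 of 1 neighbours ≥ 1, votes yes.
  Ivy: 2 of 3 neighbours ≥ 2, votes yes.
  Kai: 2 of 3 neighbours < 3, holds.
Round 3 — no new yes votes; cascade stops.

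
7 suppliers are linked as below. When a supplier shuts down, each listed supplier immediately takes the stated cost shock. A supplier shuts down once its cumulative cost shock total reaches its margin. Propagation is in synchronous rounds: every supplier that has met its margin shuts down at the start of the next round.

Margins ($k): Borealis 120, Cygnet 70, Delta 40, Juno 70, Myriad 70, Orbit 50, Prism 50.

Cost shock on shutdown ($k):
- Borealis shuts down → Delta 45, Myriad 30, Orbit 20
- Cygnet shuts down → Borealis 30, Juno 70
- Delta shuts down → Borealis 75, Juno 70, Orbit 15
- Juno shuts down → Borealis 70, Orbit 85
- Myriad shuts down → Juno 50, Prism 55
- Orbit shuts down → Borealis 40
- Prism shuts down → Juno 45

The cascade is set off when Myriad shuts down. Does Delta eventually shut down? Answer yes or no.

Round 1 — Myriad shuts down (initial).
  Juno: +50 → 50 < 70
  Prism: +55 → 55 ≥ 50
Round 2 — Prism shuts down.
  Juno: +45 → 95 ≥ 70
Round 3 — Juno shuts down.
  Borealis: +70 → 70 < 120
  Orbit: +85 → 85 ≥ 50
Round 4 — Orbit shuts down.
  Borealis: +40 → 110 < 120
No further shutdowns.

no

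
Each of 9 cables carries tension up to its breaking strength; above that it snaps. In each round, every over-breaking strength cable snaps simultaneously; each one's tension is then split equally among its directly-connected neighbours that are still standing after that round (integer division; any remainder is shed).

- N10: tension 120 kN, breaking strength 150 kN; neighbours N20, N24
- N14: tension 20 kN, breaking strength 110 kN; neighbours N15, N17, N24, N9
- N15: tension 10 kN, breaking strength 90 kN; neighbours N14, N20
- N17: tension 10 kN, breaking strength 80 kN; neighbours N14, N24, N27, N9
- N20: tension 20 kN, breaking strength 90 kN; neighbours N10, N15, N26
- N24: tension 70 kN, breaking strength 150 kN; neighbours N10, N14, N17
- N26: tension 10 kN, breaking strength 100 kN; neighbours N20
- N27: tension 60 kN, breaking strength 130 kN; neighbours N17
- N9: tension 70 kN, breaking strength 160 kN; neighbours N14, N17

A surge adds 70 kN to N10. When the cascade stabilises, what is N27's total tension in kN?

90

Round 1 — N10 at 190 > 150. N10 snaps.
  N10 sheds 190 kN to N20, N24: 95 each.
    N20: 20+95 = 115 > 90
    N24: 70+95 = 165 > 150
Round 2 — N20, N24 snap.
  N20 sheds 115 kN to N15, N26: 57 each (1 lost).
    N15: 10+57 = 67 ≤ 90
    N26: 10+57 = 67 ≤ 100
  N24 sheds 165 kN to N14, N17: 82 each (1 lost).
    N14: 20+82 = 102 ≤ 110
    N17: 10+82 = 92 > 80
Round 3 — N17 snaps.
  N17 sheds 92 kN to N14, N27, N9: 30 each (2 lost).
    N14: 102+30 = 132 > 110
    N27: 60+30 = 90 ≤ 130
    N9: 70+30 = 100 ≤ 160
Round 4 — N14 snaps.
  N14 sheds 132 kN to N15, N9: 66 each.
    N15: 67+66 = 133 > 90
    N9: 100+66 = 166 > 160
Round 5 — N15, N9 snap.
  N15 sheds 133 kN: no online neighbours, lost.
  N9 sheds 166 kN: no online neighbours, lost.
No further breaks.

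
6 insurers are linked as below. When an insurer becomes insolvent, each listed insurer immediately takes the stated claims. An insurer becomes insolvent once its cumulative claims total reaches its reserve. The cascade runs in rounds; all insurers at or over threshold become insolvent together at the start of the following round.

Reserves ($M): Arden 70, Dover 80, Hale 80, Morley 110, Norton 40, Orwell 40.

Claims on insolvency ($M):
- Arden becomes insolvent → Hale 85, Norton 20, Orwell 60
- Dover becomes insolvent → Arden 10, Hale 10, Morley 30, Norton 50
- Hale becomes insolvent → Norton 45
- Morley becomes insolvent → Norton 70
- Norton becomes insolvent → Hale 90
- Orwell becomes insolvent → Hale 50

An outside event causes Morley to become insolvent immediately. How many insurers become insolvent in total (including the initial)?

3

Round 1 — Morley becomes insolvent (initial).
  Norton: +70 → 70 ≥ 40
Round 2 — Norton becomes insolvent.
  Hale: +90 → 90 ≥ 80
Round 3 — Hale becomes insolvent.
No further insolvencies.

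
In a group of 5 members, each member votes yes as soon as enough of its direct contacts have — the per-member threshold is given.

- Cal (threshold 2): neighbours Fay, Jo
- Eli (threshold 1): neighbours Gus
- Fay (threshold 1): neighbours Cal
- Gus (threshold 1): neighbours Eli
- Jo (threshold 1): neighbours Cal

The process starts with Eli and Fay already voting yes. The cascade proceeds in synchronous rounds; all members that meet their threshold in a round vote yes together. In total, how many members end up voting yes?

Round 1 — Eli, Fay vote yes (initial).
Round 2 — checking thresholds:
  Cal: 1 of 2 neighbours < 2, not yet.
  Gus: 1 of 1 neighbours ≥ 1, votes yes.
Round 3 — no new yes votes; cascade stops.

3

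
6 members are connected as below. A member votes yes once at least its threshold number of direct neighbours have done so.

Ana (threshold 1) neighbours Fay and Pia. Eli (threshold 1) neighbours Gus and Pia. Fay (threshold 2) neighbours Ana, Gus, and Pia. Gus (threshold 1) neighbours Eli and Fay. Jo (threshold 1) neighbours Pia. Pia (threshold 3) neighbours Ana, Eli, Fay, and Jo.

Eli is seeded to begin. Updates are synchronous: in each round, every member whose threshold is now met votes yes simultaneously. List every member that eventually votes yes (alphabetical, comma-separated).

Round 1 — Eli votes yes (initial).
Round 2 — checking thresholds:
  Gus: 1 of 2 neighbours ≥ 1, votes yes.
  Pia: 1 of 4 neighbours < 3, holds.
Round 3 — no new yes votes; cascade stops.

Eli, Gus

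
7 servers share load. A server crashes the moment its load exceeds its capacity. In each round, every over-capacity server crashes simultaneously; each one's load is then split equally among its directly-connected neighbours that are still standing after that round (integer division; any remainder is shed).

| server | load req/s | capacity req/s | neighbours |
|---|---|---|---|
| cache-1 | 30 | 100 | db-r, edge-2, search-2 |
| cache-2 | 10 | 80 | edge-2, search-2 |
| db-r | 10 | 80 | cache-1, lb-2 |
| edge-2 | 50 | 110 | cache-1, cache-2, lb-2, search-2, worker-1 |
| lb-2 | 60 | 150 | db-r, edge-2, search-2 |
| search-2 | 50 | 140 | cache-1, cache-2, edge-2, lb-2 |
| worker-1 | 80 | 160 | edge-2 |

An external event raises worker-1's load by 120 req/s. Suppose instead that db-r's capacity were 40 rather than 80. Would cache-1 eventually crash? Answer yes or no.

With db-r's capacity at 40:
Round 1 — worker-1 at 200 > 160. worker-1 crashes.
  worker-1 sheds 200 req/s to edge-2: 200 each.
    edge-2: 50+200 = 250 > 110
Round 2 — edge-2 crashes.
  edge-2 sheds 250 req/s to cache-1, cache-2, lb-2, search-2: 62 each (2 lost).
    cache-1: 30+62 = 92 ≤ 100
    cache-2: 10+62 = 72 ≤ 80
    lb-2: 60+62 = 122 ≤ 150
    search-2: 50+62 = 112 ≤ 140
No further crashes.

no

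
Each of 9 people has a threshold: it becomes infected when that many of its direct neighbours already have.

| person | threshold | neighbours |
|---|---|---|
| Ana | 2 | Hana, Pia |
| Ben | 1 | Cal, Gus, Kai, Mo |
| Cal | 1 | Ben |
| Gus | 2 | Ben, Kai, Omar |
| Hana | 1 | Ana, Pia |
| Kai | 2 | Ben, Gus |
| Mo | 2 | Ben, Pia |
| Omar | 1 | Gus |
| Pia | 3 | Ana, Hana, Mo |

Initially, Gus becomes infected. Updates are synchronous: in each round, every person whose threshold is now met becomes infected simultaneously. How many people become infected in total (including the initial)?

5

Round 1 — Gus becomes infected (initial).
Round 2 — checking thresholds:
  Ben: 1 of 4 neighbours ≥ 1, becomes infected.
  Kai: 1 of 2 neighbours < 2, below threshold.
  Omar: 1 of 1 neighbours ≥ 1, becomes infected.
Round 3 — checking thresholds:
  Cal: 1 of 1 neighbours ≥ 1, becomes infected.
  Kai: 2 of 2 neighbours ≥ 2, becomes infected.
  Mo: 1 of 2 neighbours < 2, below threshold.
Round 4 — no new infections; cascade stops.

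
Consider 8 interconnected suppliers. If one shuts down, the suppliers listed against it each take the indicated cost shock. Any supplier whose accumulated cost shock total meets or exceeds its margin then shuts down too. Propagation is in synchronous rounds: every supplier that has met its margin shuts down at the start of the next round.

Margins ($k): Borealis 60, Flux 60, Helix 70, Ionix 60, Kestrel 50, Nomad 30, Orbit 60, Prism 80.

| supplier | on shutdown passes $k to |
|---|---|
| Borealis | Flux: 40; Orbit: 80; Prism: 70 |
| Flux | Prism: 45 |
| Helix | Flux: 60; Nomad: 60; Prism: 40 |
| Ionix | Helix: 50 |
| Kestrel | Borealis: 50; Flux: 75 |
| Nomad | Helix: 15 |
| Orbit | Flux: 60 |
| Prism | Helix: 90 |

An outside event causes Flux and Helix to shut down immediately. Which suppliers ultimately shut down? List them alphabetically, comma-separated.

Round 1 — Flux, Helix shut down (initial).
  Nomad: +60 → 60 ≥ 30
  Prism: +45+40 → 85 ≥ 80
Round 2 — Nomad, Prism shut down.
No further shutdowns.

Flux, Helix, Nomad, Prism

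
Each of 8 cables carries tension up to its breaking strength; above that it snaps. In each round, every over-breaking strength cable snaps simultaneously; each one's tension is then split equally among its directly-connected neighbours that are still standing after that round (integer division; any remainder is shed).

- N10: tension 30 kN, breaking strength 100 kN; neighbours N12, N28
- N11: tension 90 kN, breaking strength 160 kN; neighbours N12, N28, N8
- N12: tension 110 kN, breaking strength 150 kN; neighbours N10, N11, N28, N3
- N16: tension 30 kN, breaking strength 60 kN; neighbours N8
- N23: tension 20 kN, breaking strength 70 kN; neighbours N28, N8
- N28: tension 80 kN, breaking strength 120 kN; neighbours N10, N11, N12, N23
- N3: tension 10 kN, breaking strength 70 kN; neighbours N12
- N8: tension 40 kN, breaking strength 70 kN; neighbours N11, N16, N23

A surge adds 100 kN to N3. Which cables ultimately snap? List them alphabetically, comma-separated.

Round 1 — N3 at 110 > 70. N3 snaps.
  N3 sheds 110 kN to N12: 110 each.
    N12: 110+110 = 220 > 150
Round 2 — N12 snaps.
  N12 sheds 220 kN to N10, N11, N28: 73 each (1 lost).
    N10: 30+73 = 103 > 100
    N11: 90+73 = 163 > 160
    N28: 80+73 = 153 > 120
Round 3 — N10, N11, N28 snap.
  N10 sheds 103 kN: no online neighbours, lost.
  N11 sheds 163 kN to N8: 163 each.
    N8: 40+163 = 203 > 70
  N28 sheds 153 kN to N23: 153 each.
    N23: 20+153 = 173 > 70
Round 4 — N23, N8 snap.
  N23 sheds 173 kN: no online neighbours, lost.
  N8 sheds 203 kN to N16: 203 each.
    N16: 30+203 = 233 > 60
Round 5 — N16 snaps.
  N16 sheds 233 kN: no online neighbours, lost.
No further breaks.

N10, N11, N12, N16, N23, N28, N3, N8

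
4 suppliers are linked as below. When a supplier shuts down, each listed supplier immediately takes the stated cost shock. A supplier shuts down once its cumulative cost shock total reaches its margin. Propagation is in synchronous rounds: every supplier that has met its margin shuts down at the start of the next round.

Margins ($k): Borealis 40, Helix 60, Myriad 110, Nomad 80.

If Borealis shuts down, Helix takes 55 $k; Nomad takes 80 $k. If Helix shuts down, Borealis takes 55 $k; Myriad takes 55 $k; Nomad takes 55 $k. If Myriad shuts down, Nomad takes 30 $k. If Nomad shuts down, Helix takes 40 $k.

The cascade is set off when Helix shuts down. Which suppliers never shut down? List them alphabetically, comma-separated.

Myriad

Round 1 — Helix shuts down (initial).
  Borealis: +55 → 55 ≥ 40
  Myriad: +55 → 55 < 110
  Nomad: +55 → 55 < 80
Round 2 — Borealis shuts down.
  Nomad: +80 → 135 ≥ 80
Round 3 — Nomad shuts down.
No further shutdowns.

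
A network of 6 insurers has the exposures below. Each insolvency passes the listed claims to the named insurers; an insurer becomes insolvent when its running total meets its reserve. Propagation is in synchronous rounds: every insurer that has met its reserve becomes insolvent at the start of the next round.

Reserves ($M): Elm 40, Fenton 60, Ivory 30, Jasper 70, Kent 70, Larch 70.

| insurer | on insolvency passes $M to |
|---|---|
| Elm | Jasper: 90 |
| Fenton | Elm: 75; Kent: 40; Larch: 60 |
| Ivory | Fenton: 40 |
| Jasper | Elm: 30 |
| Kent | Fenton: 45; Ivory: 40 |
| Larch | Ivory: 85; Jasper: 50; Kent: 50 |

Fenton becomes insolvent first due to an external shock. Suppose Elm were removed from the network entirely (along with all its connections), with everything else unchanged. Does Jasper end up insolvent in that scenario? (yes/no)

no

With Elm removed:
Round 1 — Fenton becomes insolvent (initial).
  Kent: +40 → 40 < 70
  Larch: +60 → 60 < 70
No further insolvencies.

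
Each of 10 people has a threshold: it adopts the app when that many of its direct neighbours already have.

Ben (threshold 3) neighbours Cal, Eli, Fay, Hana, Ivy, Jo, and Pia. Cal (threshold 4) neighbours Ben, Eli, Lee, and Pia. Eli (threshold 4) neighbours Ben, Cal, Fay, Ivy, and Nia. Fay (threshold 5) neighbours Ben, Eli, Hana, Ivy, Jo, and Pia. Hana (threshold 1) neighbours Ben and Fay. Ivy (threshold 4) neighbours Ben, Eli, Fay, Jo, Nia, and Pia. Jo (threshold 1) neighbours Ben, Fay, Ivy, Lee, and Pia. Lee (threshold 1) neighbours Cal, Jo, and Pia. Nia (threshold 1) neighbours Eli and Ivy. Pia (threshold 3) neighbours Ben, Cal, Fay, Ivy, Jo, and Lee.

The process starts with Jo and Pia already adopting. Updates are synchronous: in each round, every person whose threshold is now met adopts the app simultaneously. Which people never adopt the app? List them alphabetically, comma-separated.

Ben, Cal, Eli, Fay, Hana, Ivy, Nia

Round 1 — Jo, Pia adopt the app (initial).
Round 2 — checking thresholds:
  Ben: 2 of 7 neighbours < 3, holds.
  Cal: 1 of 4 neighbours < 4, holds.
  Fay: 2 of 6 neighbours < 5, holds.
  Ivy: 2 of 6 neighbours < 4, holds.
  Lee: 2 of 3 neighbours ≥ 1, adopts the app.
Round 3 — no new adoptions; cascade stops.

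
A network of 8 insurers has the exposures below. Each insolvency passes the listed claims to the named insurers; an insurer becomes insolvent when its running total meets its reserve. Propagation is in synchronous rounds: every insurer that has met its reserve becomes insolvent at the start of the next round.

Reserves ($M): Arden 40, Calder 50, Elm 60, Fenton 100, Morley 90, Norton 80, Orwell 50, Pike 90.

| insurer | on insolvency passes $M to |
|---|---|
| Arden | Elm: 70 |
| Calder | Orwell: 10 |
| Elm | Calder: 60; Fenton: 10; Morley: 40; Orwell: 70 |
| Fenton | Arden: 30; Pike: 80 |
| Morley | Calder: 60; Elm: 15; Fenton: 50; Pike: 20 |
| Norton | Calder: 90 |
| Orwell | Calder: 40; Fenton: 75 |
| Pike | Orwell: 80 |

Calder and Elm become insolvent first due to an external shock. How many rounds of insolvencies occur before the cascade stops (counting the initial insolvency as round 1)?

Round 1 — Calder, Elm become insolvent (initial).
  Fenton: +10 → 10 < 100
  Morley: +40 → 40 < 90
  Orwell: +10+70 → 80 ≥ 50
Round 2 — Orwell becomes insolvent.
  Fenton: +75 → 85 < 100
No further insolvencies.

2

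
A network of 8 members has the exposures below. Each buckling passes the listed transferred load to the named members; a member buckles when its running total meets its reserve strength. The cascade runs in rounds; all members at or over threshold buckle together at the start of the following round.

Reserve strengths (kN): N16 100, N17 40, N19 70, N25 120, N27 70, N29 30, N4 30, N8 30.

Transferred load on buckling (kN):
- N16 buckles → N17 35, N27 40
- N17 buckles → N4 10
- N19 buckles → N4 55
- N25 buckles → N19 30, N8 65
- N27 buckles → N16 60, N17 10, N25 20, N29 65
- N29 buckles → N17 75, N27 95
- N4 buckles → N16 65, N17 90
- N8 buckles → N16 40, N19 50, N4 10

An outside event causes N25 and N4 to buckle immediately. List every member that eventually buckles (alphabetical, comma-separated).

Round 1 — N25, N4 buckle (initial).
  N16: +65 → 65 < 100
  N17: +90 → 90 ≥ 40
  N19: +30 → 30 < 70
  N8: +65 → 65 ≥ 30
Round 2 — N17, N8 buckle.
  N16: +40 → 105 ≥ 100
  N19: +50 → 80 ≥ 70
Round 3 — N16, N19 buckle.
  N27: +40 → 40 < 70
No further bucklings.

N16, N17, N19, N25, N4, N8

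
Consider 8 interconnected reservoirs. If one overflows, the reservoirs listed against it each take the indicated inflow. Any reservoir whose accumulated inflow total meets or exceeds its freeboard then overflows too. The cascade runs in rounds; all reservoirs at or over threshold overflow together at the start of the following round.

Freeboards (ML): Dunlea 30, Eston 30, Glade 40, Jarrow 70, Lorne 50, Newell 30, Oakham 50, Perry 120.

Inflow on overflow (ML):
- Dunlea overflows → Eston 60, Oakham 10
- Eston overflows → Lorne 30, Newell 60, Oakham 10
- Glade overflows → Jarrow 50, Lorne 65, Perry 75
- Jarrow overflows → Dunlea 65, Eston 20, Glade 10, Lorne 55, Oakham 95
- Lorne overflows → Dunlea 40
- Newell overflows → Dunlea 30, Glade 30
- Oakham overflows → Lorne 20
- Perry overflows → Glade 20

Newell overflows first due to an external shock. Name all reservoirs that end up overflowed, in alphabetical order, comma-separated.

Dunlea, Eston, Newell

Round 1 — Newell overflows (initial).
  Dunlea: +30 → 30 ≥ 30
  Glade: +30 → 30 < 40
Round 2 — Dunlea overflows.
  Eston: +60 → 60 ≥ 30
  Oakham: +10 → 10 < 50
Round 3 — Eston overflows.
  Lorne: +30 → 30 < 50
  Oakham: +10 → 20 < 50
No further overflows.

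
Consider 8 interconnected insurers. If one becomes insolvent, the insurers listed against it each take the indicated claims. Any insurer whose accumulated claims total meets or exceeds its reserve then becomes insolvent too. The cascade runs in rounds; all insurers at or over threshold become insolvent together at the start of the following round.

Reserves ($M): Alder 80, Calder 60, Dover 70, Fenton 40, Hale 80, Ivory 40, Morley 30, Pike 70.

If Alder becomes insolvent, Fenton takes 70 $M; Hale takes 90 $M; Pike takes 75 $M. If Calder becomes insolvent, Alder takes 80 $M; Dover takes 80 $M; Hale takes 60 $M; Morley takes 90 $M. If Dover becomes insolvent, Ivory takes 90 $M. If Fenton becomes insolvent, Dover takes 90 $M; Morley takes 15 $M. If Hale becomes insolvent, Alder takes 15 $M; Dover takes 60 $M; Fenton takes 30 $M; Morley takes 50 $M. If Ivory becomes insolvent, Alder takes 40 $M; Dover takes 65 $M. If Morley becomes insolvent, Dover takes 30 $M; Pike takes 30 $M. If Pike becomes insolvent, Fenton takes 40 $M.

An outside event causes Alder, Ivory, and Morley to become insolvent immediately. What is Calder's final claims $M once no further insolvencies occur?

0

Round 1 — Alder, Ivory, Morley become insolvent (initial).
  Dover: +65+30 → 95 ≥ 70
  Fenton: +70 → 70 ≥ 40
  Hale: +90 → 90 ≥ 80
  Pike: +75+30 → 105 ≥ 70
Round 2 — Dover, Fenton, Hale, Pike become insolvent.
No further insolvencies.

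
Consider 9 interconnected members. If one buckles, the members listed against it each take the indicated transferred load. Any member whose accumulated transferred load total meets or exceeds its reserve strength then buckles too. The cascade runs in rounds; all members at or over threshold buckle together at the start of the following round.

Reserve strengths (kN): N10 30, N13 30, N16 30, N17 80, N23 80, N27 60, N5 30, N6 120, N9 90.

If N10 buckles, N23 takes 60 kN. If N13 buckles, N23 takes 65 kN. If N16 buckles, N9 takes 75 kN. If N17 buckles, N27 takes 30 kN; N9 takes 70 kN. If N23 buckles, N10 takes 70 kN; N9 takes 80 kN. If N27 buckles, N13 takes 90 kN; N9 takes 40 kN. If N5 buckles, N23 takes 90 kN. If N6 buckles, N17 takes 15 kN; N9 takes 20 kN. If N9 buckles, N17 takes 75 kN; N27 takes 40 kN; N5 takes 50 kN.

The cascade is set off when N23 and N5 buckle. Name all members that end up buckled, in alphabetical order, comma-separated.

N10, N23, N5

Round 1 — N23, N5 buckle (initial).
  N10: +70 → 70 ≥ 30
  N9: +80 → 80 < 90
Round 2 — N10 buckles.
No further bucklings.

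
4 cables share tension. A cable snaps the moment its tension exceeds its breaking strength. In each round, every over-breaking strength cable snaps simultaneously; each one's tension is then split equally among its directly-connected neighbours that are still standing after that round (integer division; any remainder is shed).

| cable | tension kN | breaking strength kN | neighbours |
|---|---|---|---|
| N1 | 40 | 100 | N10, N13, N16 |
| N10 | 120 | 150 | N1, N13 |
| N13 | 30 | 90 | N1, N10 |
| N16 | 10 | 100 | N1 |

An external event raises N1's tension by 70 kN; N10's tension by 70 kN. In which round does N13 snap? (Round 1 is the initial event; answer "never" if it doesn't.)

2

Round 1 — N1 at 110 > 100; N10 at 190 > 150. N1, N10 snap.
  N1 sheds 110 kN to N13, N16: 55 each.
    N13: 30+55 = 85 ≤ 90
    N16: 10+55 = 65 ≤ 100
  N10 sheds 190 kN to N13: 190 each.
    N13: 85+190 = 275 > 90
Round 2 — N13 snaps.
  N13 sheds 275 kN: no online neighbours, lost.
No further breaks.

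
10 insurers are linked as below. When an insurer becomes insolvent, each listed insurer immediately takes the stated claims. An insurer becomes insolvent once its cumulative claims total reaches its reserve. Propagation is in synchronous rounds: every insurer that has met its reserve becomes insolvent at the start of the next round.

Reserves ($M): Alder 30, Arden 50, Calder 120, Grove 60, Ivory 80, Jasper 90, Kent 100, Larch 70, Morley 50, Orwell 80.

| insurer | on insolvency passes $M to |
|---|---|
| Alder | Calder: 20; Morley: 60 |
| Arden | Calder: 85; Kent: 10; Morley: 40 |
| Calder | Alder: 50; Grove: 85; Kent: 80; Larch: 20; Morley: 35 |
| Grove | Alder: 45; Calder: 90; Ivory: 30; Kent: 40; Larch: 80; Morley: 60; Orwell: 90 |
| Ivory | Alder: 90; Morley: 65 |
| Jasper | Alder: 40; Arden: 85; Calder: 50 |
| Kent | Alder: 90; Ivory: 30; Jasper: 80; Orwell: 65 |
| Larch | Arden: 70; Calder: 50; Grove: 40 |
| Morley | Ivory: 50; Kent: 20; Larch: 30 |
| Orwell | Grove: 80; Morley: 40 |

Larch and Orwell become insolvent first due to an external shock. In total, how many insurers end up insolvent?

Round 1 — Larch, Orwell become insolvent (initial).
  Arden: +70 → 70 ≥ 50
  Calder: +50 → 50 < 120
  Grove: +40+80 → 120 ≥ 60
  Morley: +40 → 40 < 50
Round 2 — Arden, Grove become insolvent.
  Alder: +45 → 45 ≥ 30
  Calder: +85+90 → 225 ≥ 120
  Ivory: +30 → 30 < 80
  Kent: +10+40 → 50 < 100
  Morley: +40+60 → 140 ≥ 50
Round 3 — Alder, Calder, Morley become insolvent.
  Ivory: +50 → 80 ≥ 80
  Kent: +80+20 → 150 ≥ 100
Round 4 — Ivory, Kent become insolvent.
  Jasper: +80 → 80 < 90
No further insolvencies.

9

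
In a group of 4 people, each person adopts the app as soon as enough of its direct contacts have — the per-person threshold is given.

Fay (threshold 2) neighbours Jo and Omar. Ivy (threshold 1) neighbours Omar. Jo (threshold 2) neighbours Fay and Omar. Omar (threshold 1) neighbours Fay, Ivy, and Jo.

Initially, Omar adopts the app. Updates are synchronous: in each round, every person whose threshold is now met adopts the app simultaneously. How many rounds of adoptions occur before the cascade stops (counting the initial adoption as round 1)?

Round 1 — Omar adopts the app (initial).
Round 2 — checking thresholds:
  Fay: 1 of 2 neighbours < 2, not yet.
  Ivy: 1 of 1 neighbours ≥ 1, adopts the app.
  Jo: 1 of 2 neighbours < 2, not yet.
Round 3 — no new adoptions; cascade stops.

2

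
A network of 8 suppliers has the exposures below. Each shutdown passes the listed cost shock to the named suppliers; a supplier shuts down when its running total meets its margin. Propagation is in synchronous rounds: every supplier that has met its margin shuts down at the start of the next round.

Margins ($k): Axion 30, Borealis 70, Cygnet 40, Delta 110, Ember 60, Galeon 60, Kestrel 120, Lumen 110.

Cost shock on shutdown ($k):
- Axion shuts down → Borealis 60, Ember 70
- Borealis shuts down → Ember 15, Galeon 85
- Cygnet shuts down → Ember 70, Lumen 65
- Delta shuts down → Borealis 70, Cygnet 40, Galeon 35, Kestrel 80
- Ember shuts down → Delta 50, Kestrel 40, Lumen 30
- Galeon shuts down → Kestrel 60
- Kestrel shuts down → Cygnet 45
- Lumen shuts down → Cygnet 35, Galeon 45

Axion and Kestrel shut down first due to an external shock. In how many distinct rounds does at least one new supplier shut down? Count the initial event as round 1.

2

Round 1 — Axion, Kestrel shut down (initial).
  Borealis: +60 → 60 < 70
  Cygnet: +45 → 45 ≥ 40
  Ember: +70 → 70 ≥ 60
Round 2 — Cygnet, Ember shut down.
  Delta: +50 → 50 < 110
  Lumen: +65+30 → 95 < 110
No further shutdowns.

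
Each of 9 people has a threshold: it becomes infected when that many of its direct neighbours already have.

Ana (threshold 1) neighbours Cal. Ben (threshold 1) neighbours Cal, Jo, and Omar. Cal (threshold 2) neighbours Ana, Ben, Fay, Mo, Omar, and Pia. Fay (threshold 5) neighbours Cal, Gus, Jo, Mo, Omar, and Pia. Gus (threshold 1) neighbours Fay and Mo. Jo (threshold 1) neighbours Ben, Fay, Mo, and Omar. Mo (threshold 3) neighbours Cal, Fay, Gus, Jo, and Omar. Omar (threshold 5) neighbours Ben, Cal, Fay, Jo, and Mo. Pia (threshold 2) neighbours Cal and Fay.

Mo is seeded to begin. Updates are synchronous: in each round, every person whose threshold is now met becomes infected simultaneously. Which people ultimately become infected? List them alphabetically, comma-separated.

Ana, Ben, Cal, Gus, Jo, Mo

Round 1 — Mo becomes infected (initial).
Round 2 — checking thresholds:
  Cal: 1 of 6 neighbours < 2, not yet.
  Fay: 1 of 6 neighbours < 5, not yet.
  Gus: 1 of 2 neighbours ≥ 1, becomes infected.
  Jo: 1 of 4 neighbours ≥ 1, becomes infected.
  Omar: 1 of 5 neighbours < 5, not yet.
Round 3 — checking thresholds:
  Ben: 1 of 3 neighbours ≥ 1, becomes infected.
  Cal: 1 of 6 neighbours < 2, not yet.
  Fay: 3 of 6 neighbours < 5, not yet.
  Omar: 2 of 5 neighbours < 5, not yet.
Round 4 — checking thresholds:
  Cal: 2 of 6 neighbours ≥ 2, becomes infected.
  Fay: 3 of 6 neighbours < 5, not yet.
  Omar: 3 of 5 neighbours < 5, not yet.
Round 5 — checking thresholds:
  Ana: 1 of 1 neighbours ≥ 1, becomes infected.
  Fay: 4 of 6 neighbours < 5, not yet.
  Omar: 4 of 5 neighbours < 5, not yet.
  Pia: 1 of 2 neighbours < 2, not yet.
Round 6 — no new infections; cascade stops.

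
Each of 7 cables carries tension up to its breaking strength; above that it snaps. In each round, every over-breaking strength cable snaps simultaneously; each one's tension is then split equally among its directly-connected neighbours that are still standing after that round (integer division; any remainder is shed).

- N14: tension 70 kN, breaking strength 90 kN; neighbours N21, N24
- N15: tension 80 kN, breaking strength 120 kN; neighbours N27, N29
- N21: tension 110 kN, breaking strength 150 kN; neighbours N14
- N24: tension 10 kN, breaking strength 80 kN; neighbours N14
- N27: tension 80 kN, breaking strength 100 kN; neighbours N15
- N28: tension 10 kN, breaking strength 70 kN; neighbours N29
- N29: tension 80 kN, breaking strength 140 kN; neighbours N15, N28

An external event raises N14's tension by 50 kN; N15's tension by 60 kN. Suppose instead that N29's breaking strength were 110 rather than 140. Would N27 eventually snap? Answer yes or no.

yes

With N29's breaking strength at 110:
Round 1 — N14 at 120 > 90; N15 at 140 > 120. N14, N15 snap.
  N14 sheds 120 kN to N21, N24: 60 each.
    N21: 110+60 = 170 > 150
    N24: 10+60 = 70 ≤ 80
  N15 sheds 140 kN to N27, N29: 70 each.
    N27: 80+70 = 150 > 100
    N29: 80+70 = 150 > 110
Round 2 — N21, N27, N29 snap.
  N21 sheds 170 kN: no online neighbours, lost.
  N27 sheds 150 kN: no online neighbours, lost.
  N29 sheds 150 kN to N28: 150 each.
    N28: 10+150 = 160 > 70
Round 3 — N28 snaps.
  N28 sheds 160 kN: no online neighbours, lost.
No further breaks.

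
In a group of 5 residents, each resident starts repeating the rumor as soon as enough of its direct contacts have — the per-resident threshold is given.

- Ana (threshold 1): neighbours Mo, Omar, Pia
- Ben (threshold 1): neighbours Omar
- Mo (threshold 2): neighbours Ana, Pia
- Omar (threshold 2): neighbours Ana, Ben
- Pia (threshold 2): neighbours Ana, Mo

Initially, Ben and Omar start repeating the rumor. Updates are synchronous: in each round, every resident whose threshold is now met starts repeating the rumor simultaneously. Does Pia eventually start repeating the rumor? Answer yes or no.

no

Round 1 — Ben, Omar start repeating the rumor (initial).
Round 2 — checking thresholds:
  Ana: 1 of 3 neighbours ≥ 1, starts repeating the rumor.
Round 3 — no new spreads; cascade stops.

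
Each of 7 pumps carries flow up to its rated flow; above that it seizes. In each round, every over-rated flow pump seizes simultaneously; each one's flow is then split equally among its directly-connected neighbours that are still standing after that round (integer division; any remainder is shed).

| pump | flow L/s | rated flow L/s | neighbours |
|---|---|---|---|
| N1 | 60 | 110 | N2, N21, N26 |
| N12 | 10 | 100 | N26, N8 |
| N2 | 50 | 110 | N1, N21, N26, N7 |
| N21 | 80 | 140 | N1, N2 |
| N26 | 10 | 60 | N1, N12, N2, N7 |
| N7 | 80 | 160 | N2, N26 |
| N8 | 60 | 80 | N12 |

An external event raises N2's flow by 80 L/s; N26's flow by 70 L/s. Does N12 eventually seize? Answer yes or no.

no

Round 1 — N2 at 130 > 110; N26 at 80 > 60. N2, N26 seize.
  N2 sheds 130 L/s to N1, N21, N7: 43 each (1 lost).
    N1: 60+43 = 103 ≤ 110
    N21: 80+43 = 123 ≤ 140
    N7: 80+43 = 123 ≤ 160
  N26 sheds 80 L/s to N1, N12, N7: 26 each (2 lost).
    N1: 103+26 = 129 > 110
    N12: 10+26 = 36 ≤ 100
    N7: 123+26 = 149 ≤ 160
Round 2 — N1 seizes.
  N1 sheds 129 L/s to N21: 129 each.
    N21: 123+129 = 252 > 140
Round 3 — N21 seizes.
  N21 sheds 252 L/s: no online neighbours, lost.
No further seizures.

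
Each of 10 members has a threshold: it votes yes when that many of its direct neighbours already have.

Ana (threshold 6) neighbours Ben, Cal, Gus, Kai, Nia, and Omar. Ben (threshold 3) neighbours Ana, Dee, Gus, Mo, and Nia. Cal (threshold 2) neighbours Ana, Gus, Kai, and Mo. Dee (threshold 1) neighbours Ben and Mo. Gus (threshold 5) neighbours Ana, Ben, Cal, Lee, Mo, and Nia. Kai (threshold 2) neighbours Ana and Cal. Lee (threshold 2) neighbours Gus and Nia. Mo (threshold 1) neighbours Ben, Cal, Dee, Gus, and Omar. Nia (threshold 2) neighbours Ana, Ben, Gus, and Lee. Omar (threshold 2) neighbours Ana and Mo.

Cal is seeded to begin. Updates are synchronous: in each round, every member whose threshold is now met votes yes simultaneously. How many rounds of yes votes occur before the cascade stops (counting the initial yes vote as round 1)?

Round 1 — Cal votes yes (initial).
Round 2 — checking thresholds:
  Ana: 1 of 6 neighbours < 6, not yet.
  Gus: 1 of 6 neighbours < 5, not yet.
  Kai: 1 of 2 neighbours < 2, not yet.
  Mo: 1 of 5 neighbours ≥ 1, votes yes.
Round 3 — checking thresholds:
  Ana: 1 of 6 neighbours < 6, not yet.
  Ben: 1 of 5 neighbours < 3, not yet.
  Dee: 1 of 2 neighbours ≥ 1, votes yes.
  Gus: 2 of 6 neighbours < 5, not yet.
  Kai: 1 of 2 neighbours < 2, not yet.
  Omar: 1 of 2 neighbours < 2, not yet.
Round 4 — no new yes votes; cascade stops.

3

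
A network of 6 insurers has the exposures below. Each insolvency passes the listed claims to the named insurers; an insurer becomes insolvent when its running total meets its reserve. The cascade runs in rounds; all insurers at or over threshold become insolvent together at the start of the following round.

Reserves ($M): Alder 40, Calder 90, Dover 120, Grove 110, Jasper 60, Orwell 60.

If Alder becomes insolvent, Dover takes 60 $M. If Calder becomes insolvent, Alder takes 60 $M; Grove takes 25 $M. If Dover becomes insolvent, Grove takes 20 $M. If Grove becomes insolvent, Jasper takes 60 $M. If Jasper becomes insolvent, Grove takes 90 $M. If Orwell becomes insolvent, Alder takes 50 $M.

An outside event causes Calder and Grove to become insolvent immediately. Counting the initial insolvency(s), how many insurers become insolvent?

4

Round 1 — Calder, Grove become insolvent (initial).
  Alder: +60 → 60 ≥ 40
  Jasper: +60 → 60 ≥ 60
Round 2 — Alder, Jasper become insolvent.
  Dover: +60 → 60 < 120
No further insolvencies.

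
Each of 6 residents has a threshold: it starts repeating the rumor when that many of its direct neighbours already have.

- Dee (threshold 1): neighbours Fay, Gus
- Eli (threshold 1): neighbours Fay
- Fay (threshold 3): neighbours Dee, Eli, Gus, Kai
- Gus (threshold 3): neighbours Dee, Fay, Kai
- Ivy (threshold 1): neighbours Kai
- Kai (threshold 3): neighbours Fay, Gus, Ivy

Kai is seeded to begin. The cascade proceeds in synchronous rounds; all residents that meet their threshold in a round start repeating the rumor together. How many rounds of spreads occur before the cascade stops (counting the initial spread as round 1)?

Round 1 — Kai starts repeating the rumor (initial).
Round 2 — checking thresholds:
  Fay: 1 of 4 neighbours < 3, below threshold.
  Gus: 1 of 3 neighbours < 3, below threshold.
  Ivy: 1 of 1 neighbours ≥ 1, starts repeating the rumor.
Round 3 — no new spreads; cascade stops.

2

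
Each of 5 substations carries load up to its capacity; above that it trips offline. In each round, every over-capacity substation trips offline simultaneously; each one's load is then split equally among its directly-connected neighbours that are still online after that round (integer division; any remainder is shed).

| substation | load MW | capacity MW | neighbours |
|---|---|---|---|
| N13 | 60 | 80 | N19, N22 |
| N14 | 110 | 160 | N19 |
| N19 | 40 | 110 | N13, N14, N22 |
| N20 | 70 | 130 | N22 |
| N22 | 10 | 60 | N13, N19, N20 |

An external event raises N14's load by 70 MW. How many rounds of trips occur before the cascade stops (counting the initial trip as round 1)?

Round 1 — N14 at 180 > 160. N14 trips offline.
  N14 sheds 180 MW to N19: 180 each.
    N19: 40+180 = 220 > 110
Round 2 — N19 trips offline.
  N19 sheds 220 MW to N13, N22: 110 each.
    N13: 60+110 = 170 > 80
    N22: 10+110 = 120 > 60
Round 3 — N13, N22 trip offline.
  N13 sheds 170 MW: no online neighbours, lost.
  N22 sheds 120 MW to N20: 120 each.
    N20: 70+120 = 190 > 130
Round 4 — N20 trips offline.
  N20 sheds 190 MW: no online neighbours, lost.
No further trips.

4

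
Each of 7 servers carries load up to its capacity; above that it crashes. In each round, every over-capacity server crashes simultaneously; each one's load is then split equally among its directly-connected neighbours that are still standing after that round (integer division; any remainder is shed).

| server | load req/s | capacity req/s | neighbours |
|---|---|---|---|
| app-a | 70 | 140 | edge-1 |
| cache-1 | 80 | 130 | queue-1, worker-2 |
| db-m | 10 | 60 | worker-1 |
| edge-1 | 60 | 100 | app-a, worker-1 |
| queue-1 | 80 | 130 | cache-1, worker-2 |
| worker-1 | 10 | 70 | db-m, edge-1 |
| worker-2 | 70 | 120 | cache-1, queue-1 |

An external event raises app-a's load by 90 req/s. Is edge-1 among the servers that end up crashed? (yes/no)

Round 1 — app-a at 160 > 140. app-a crashes.
  app-a sheds 160 req/s to edge-1: 160 each.
    edge-1: 60+160 = 220 > 100
Round 2 — edge-1 crashes.
  edge-1 sheds 220 req/s to worker-1: 220 each.
    worker-1: 10+220 = 230 > 70
Round 3 — worker-1 crashes.
  worker-1 sheds 230 req/s to db-m: 230 each.
    db-m: 10+230 = 240 > 60
Round 4 — db-m crashes.
  db-m sheds 240 req/s: no online neighbours, lost.
No further crashes.

yes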